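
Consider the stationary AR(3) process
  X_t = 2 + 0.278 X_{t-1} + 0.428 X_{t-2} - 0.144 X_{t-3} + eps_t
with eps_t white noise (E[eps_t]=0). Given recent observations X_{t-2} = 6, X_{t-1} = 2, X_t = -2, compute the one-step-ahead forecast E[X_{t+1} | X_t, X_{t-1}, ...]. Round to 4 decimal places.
E[X_{t+1} \mid \mathcal F_t] = 1.4360

For an AR(p) model X_t = c + sum_i phi_i X_{t-i} + eps_t, the
one-step-ahead conditional mean is
  E[X_{t+1} | X_t, ...] = c + sum_i phi_i X_{t+1-i}.
Substitute known values:
  E[X_{t+1} | ...] = 2 + (0.278) * (-2) + (0.428) * (2) + (-0.144) * (6)
                   = 1.4360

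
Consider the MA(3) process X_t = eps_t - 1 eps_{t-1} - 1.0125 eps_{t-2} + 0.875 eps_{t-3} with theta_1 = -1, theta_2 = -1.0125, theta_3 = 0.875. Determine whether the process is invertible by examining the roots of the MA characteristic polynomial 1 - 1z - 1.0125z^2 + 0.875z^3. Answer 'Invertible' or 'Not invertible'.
\text{Not invertible}

The MA(q) characteristic polynomial is P(z) = 1 - 1z - 1.0125z^2 + 0.875z^3.
Invertibility requires all roots to lie outside the unit circle, i.e. |z| > 1 for every root.
Degree 3: look for a simple real root z0 first, then factor out (1 - z/z0) and solve the remaining quadratic.
Testing z0 = 0.8: P(0.8) = 1 + (-1)(0.8) + (-1.0125)(0.8)^2 + (0.875)(0.8)^3
  = 1 + (-0.8) + (-0.648) + (0.448) = 0.  So z_0 = 0.8 is a root, |z_0| = 0.8.
Divide out the factor (1 - 1.25 z) = (1 - z/z0) (since 1/z0 = 1.25):
  P(z) = (1 - 1.25 z)(1 + (0.25) z + (-0.7) z^2)
  [check: z-coef 0.25 - (1.25) = -1; z^2-coef -0.7 - (1.25)(0.25) = -1.0125; z^3-coef -(1.25)(-0.7) = 0.875.]
Remaining roots from the quadratic factor 1 + (0.25) z + (-0.7) z^2:
  Set 1 + (0.25) z + (-0.7) z^2 = 0, i.e. a z^2 + b z + c = 0 with a = -0.7, b = 0.25, c = 1.
  Discriminant D = b^2 - 4ac = (0.25)^2 - 4*(-0.7)*1 = 0.0625 - (-2.8) = 2.8625.
  D >= 0, so the roots are real: z = (-b +/- sqrt(D)) / (2a) = (-0.25 +/- 1.691892) / (-1.4).
    z_1 = (-0.25 + 1.691892) / (-1.4) = -1.0299,   |z_1| = 1.0299.
    z_2 = (-0.25 - 1.691892) / (-1.4) = 1.3871,   |z_2| = 1.3871.
Moduli of all roots: 0.8000, 1.0299, 1.3871.
All moduli strictly greater than 1? No.
Verdict: Not invertible.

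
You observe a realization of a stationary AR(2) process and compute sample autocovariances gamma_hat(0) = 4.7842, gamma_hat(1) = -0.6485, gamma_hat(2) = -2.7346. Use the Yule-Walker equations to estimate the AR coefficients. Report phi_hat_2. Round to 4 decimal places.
\hat\phi_{2} = -0.6010

The Yule-Walker equations for an AR(p) process read, in matrix form,
  Gamma_p phi = r_p,   with   (Gamma_p)_{ij} = gamma(|i - j|),
                       (r_p)_i = gamma(i),   i,j = 1..p.
Substitute the sample gammas (Toeplitz matrix and right-hand side of size 2):
  Gamma_p = [[4.7842, -0.6485], [-0.6485, 4.7842]]
  r_p     = [-0.6485, -2.7346]
Written out:
  4.7842 phi_1 - 0.6485 phi_2 = -0.6485
  -0.6485 phi_1 + 4.7842 phi_2 = -2.7346
Solve by Cramer's rule:
  det = gamma(0)^2 - gamma(1)^2 = (4.7842)^2 - (-0.6485)^2 = 22.88856964 - 0.42055225 = 22.46801739
  phi_hat_1 = [gamma(1) gamma(0) - gamma(1) gamma(2)] / det = [(-0.6485)(4.7842) - (-0.6485)(-2.7346)] / 22.46801739 = -4.8759418 / 22.46801739 = -0.217
  phi_hat_2 = [gamma(0) gamma(2) - gamma(1)^2] / det = [(4.7842)(-2.7346) - (-0.6485)^2] / 22.46801739 = -13.50342557 / 22.46801739 = -0.601
So phi_hat = [-0.2170, -0.6010].
Therefore phi_hat_2 = -0.6010.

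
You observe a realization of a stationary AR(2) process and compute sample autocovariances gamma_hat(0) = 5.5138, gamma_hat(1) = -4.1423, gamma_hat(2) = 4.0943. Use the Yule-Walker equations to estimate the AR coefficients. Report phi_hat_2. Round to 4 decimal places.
\hat\phi_{2} = 0.4090

The Yule-Walker equations for an AR(p) process read, in matrix form,
  Gamma_p phi = r_p,   with   (Gamma_p)_{ij} = gamma(|i - j|),
                       (r_p)_i = gamma(i),   i,j = 1..p.
Substitute the sample gammas (Toeplitz matrix and right-hand side of size 2):
  Gamma_p = [[5.5138, -4.1423], [-4.1423, 5.5138]]
  r_p     = [-4.1423, 4.0943]
Written out:
  5.5138 phi_1 - 4.1423 phi_2 = -4.1423
  -4.1423 phi_1 + 5.5138 phi_2 = 4.0943
Solve by Cramer's rule:
  det = gamma(0)^2 - gamma(1)^2 = (5.5138)^2 - (-4.1423)^2 = 30.40199044 - 17.15864929 = 13.24334115
  phi_hat_1 = [gamma(1) gamma(0) - gamma(1) gamma(2)] / det = [(-4.1423)(5.5138) - (-4.1423)(4.0943)] / 13.24334115 = -5.87999485 / 13.24334115 = -0.444
  phi_hat_2 = [gamma(0) gamma(2) - gamma(1)^2] / det = [(5.5138)(4.0943) - (-4.1423)^2] / 13.24334115 = 5.41650205 / 13.24334115 = 0.409
So phi_hat = [-0.4440, 0.4090].
Therefore phi_hat_2 = 0.4090.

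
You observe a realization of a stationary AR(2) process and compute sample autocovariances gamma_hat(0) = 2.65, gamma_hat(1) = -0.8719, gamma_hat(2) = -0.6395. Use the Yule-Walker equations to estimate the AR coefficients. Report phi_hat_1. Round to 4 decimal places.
\hat\phi_{1} = -0.4580

The Yule-Walker equations for an AR(p) process read, in matrix form,
  Gamma_p phi = r_p,   with   (Gamma_p)_{ij} = gamma(|i - j|),
                       (r_p)_i = gamma(i),   i,j = 1..p.
Substitute the sample gammas (Toeplitz matrix and right-hand side of size 2):
  Gamma_p = [[2.65, -0.8719], [-0.8719, 2.65]]
  r_p     = [-0.8719, -0.6395]
Written out:
  2.65 phi_1 - 0.8719 phi_2 = -0.8719
  -0.8719 phi_1 + 2.65 phi_2 = -0.6395
Solve by Cramer's rule:
  det = gamma(0)^2 - gamma(1)^2 = (2.65)^2 - (-0.8719)^2 = 7.0225 - 0.76020961 = 6.26229039
  phi_hat_1 = [gamma(1) gamma(0) - gamma(1) gamma(2)] / det = [(-0.8719)(2.65) - (-0.8719)(-0.6395)] / 6.26229039 = -2.86811505 / 6.26229039 = -0.458
  phi_hat_2 = [gamma(0) gamma(2) - gamma(1)^2] / det = [(2.65)(-0.6395) - (-0.8719)^2] / 6.26229039 = -2.45488461 / 6.26229039 = -0.392
So phi_hat = [-0.4580, -0.3920].
Therefore phi_hat_1 = -0.4580.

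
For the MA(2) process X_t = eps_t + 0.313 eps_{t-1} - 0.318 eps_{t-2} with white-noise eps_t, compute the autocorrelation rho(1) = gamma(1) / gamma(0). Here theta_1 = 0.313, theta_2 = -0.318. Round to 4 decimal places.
\rho(1) = 0.1780

For an MA(q) process with theta_0 = 1, the autocovariance is
  gamma(k) = sigma^2 * sum_{i=0..q-k} theta_i * theta_{i+k},
and rho(k) = gamma(k) / gamma(0). Sigma^2 cancels.
  numerator   = (1)*(0.313) + (0.313)*(-0.318) = 0.213466.
  denominator = (1)^2 + (0.313)^2 + (-0.318)^2 = 1.199093.
  rho(1) = 0.213466 / 1.199093 = 0.1780.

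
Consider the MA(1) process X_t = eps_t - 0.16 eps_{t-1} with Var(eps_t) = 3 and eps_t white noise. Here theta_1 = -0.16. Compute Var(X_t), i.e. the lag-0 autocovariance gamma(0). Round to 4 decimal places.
\gamma(0) = 3.0768

For an MA(q) process X_t = eps_t + sum_i theta_i eps_{t-i} with
Var(eps_t) = sigma^2, the variance is
  gamma(0) = sigma^2 * (1 + sum_i theta_i^2).
  sum_i theta_i^2 = (-0.16)^2 = 0.0256.
  gamma(0) = 3 * (1 + 0.0256) = 3 * 1.0256 = 3.0768.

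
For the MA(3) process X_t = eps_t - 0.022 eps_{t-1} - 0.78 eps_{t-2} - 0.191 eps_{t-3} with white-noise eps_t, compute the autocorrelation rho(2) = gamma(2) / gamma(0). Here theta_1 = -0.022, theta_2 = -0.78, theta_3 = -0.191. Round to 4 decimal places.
\rho(2) = -0.4715

For an MA(q) process with theta_0 = 1, the autocovariance is
  gamma(k) = sigma^2 * sum_{i=0..q-k} theta_i * theta_{i+k},
and rho(k) = gamma(k) / gamma(0). Sigma^2 cancels.
  numerator   = (1)*(-0.78) + (-0.022)*(-0.191) = -0.775798.
  denominator = (1)^2 + (-0.022)^2 + (-0.78)^2 + (-0.191)^2 = 1.645365.
  rho(2) = -0.775798 / 1.645365 = -0.4715.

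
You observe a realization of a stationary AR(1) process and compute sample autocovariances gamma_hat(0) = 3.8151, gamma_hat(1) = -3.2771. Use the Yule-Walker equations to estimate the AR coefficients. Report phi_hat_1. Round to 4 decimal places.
\hat\phi_{1} = -0.8590

The Yule-Walker equations for an AR(p) process read, in matrix form,
  Gamma_p phi = r_p,   with   (Gamma_p)_{ij} = gamma(|i - j|),
                       (r_p)_i = gamma(i),   i,j = 1..p.
Substitute the sample gammas (Toeplitz matrix and right-hand side of size 1):
  Gamma_p = [[3.8151]]
  r_p     = [-3.2771]
With p = 1 this is the single equation gamma(0) phi_1 = gamma(1):
  phi_hat_1 = gamma(1) / gamma(0) = -3.2771 / 3.8151 = -0.8590.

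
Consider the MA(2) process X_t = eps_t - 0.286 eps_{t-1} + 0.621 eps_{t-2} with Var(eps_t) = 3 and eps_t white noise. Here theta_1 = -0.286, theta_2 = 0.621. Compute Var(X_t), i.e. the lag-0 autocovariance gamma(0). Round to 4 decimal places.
\gamma(0) = 4.4023

For an MA(q) process X_t = eps_t + sum_i theta_i eps_{t-i} with
Var(eps_t) = sigma^2, the variance is
  gamma(0) = sigma^2 * (1 + sum_i theta_i^2).
  sum_i theta_i^2 = (-0.286)^2 + (0.621)^2 = 0.081796 + 0.385641 = 0.467437.
  gamma(0) = 3 * (1 + 0.467437) = 3 * 1.467437 = 4.402311, which rounds to 4.4023.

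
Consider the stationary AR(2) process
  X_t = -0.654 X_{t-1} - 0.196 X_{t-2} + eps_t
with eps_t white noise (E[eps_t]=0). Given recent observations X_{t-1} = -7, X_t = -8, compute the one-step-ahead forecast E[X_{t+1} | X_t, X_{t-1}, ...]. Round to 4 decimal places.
E[X_{t+1} \mid \mathcal F_t] = 6.6040

For an AR(p) model X_t = c + sum_i phi_i X_{t-i} + eps_t, the
one-step-ahead conditional mean is
  E[X_{t+1} | X_t, ...] = c + sum_i phi_i X_{t+1-i}.
Substitute known values:
  E[X_{t+1} | ...] = (-0.654) * (-8) + (-0.196) * (-7)
                   = 6.6040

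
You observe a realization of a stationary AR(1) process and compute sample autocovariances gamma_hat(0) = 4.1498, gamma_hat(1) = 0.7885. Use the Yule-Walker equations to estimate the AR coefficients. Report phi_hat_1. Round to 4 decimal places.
\hat\phi_{1} = 0.1900

The Yule-Walker equations for an AR(p) process read, in matrix form,
  Gamma_p phi = r_p,   with   (Gamma_p)_{ij} = gamma(|i - j|),
                       (r_p)_i = gamma(i),   i,j = 1..p.
Substitute the sample gammas (Toeplitz matrix and right-hand side of size 1):
  Gamma_p = [[4.1498]]
  r_p     = [0.7885]
With p = 1 this is the single equation gamma(0) phi_1 = gamma(1):
  phi_hat_1 = gamma(1) / gamma(0) = 0.7885 / 4.1498 = 0.1900.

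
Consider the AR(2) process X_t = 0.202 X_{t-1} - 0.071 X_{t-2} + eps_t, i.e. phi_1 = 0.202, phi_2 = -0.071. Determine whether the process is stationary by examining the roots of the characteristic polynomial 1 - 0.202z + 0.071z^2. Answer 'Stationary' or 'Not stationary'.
\text{Stationary}

The AR(p) characteristic polynomial is P(z) = 1 - 0.202z + 0.071z^2.
Stationarity requires all roots to lie outside the unit circle, i.e. |z| > 1 for every root.
Set 1 + (-0.202) z + (0.071) z^2 = 0, i.e. a z^2 + b z + c = 0 with a = 0.071, b = -0.202, c = 1.
Discriminant D = b^2 - 4ac = (-0.202)^2 - 4*(0.071)*1 = 0.040804 - (0.284) = -0.243196.
D < 0, so the roots are the complex-conjugate pair z = (-b +/- i sqrt(-D)) / (2a) = 1.4225 +/- 3.4729i.
For a conjugate pair |z|^2 = z * conj(z) = (product of roots) = c/a = 1/(0.071) = 14.084507, so |z| = sqrt(14.084507) = 3.7529 for both roots.
Moduli of all roots: 3.7529, 3.7529.
All moduli strictly greater than 1? Yes.
Verdict: Stationary.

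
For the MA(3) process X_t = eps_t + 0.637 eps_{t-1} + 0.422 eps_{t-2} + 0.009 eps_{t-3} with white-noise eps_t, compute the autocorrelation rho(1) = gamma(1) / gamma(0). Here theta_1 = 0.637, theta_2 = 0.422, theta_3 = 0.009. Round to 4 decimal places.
\rho(1) = 0.5743

For an MA(q) process with theta_0 = 1, the autocovariance is
  gamma(k) = sigma^2 * sum_{i=0..q-k} theta_i * theta_{i+k},
and rho(k) = gamma(k) / gamma(0). Sigma^2 cancels.
  numerator   = (1)*(0.637) + (0.637)*(0.422) + (0.422)*(0.009) = 0.909612.
  denominator = (1)^2 + (0.637)^2 + (0.422)^2 + (0.009)^2 = 1.583934.
  rho(1) = 0.909612 / 1.583934 = 0.5743.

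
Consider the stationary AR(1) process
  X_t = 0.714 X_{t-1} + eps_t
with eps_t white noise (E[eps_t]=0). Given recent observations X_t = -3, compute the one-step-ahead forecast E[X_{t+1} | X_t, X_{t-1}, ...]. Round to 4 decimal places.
E[X_{t+1} \mid \mathcal F_t] = -2.1420

For an AR(p) model X_t = c + sum_i phi_i X_{t-i} + eps_t, the
one-step-ahead conditional mean is
  E[X_{t+1} | X_t, ...] = c + sum_i phi_i X_{t+1-i}.
Substitute known values:
  E[X_{t+1} | ...] = (0.714) * (-3)
                   = -2.1420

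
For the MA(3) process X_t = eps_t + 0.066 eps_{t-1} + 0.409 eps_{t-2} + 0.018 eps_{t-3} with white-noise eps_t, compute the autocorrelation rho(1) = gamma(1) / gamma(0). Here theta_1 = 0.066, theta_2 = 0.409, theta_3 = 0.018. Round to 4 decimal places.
\rho(1) = 0.0856

For an MA(q) process with theta_0 = 1, the autocovariance is
  gamma(k) = sigma^2 * sum_{i=0..q-k} theta_i * theta_{i+k},
and rho(k) = gamma(k) / gamma(0). Sigma^2 cancels.
  numerator   = (1)*(0.066) + (0.066)*(0.409) + (0.409)*(0.018) = 0.100356.
  denominator = (1)^2 + (0.066)^2 + (0.409)^2 + (0.018)^2 = 1.171961.
  rho(1) = 0.100356 / 1.171961 = 0.0856.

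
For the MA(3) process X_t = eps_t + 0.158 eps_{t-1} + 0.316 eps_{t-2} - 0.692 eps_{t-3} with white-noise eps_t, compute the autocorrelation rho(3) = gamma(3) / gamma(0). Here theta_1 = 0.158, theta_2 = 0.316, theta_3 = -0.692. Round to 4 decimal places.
\rho(3) = -0.4315

For an MA(q) process with theta_0 = 1, the autocovariance is
  gamma(k) = sigma^2 * sum_{i=0..q-k} theta_i * theta_{i+k},
and rho(k) = gamma(k) / gamma(0). Sigma^2 cancels.
  numerator   = (1)*(-0.692) = -0.692.
  denominator = (1)^2 + (0.158)^2 + (0.316)^2 + (-0.692)^2 = 1.603684.
  rho(3) = -0.692 / 1.603684 = -0.4315.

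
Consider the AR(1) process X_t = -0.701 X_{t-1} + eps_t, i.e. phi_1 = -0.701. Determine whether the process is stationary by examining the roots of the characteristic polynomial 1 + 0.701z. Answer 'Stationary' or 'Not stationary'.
\text{Stationary}

The AR(p) characteristic polynomial is P(z) = 1 + 0.701z.
Stationarity requires all roots to lie outside the unit circle, i.e. |z| > 1 for every root.
This is linear in z: 1 + (0.701) z = 0  =>  z = -1/(0.701) = -1.426534,  |z| = 1.426534.
Moduli of all roots: 1.4265.
All moduli strictly greater than 1? Yes.
Verdict: Stationary.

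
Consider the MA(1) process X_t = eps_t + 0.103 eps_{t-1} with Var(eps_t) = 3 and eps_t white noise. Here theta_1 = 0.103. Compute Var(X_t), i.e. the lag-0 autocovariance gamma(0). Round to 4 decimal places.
\gamma(0) = 3.0318

For an MA(q) process X_t = eps_t + sum_i theta_i eps_{t-i} with
Var(eps_t) = sigma^2, the variance is
  gamma(0) = sigma^2 * (1 + sum_i theta_i^2).
  sum_i theta_i^2 = (0.103)^2 = 0.010609.
  gamma(0) = 3 * (1 + 0.010609) = 3 * 1.010609 = 3.031827, which rounds to 3.0318.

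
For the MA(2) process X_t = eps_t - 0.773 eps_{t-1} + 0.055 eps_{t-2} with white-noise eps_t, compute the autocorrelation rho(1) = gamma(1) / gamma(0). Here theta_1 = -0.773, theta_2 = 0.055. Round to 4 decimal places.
\rho(1) = -0.5095

For an MA(q) process with theta_0 = 1, the autocovariance is
  gamma(k) = sigma^2 * sum_{i=0..q-k} theta_i * theta_{i+k},
and rho(k) = gamma(k) / gamma(0). Sigma^2 cancels.
  numerator   = (1)*(-0.773) + (-0.773)*(0.055) = -0.815515.
  denominator = (1)^2 + (-0.773)^2 + (0.055)^2 = 1.600554.
  rho(1) = -0.815515 / 1.600554 = -0.5095.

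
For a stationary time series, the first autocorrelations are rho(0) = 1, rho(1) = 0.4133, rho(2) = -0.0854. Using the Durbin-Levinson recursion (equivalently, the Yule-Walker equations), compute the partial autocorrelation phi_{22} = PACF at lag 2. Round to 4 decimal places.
\phi_{22} = -0.3090

The PACF at lag k is phi_{kk}, the last component of the solution
to the Yule-Walker system G_k phi = r_k where
  (G_k)_{ij} = rho(|i - j|), (r_k)_i = rho(i), i,j = 1..k.
Equivalently, Durbin-Levinson gives phi_{kk} iteratively:
  phi_{11} = rho(1)
  phi_{kk} = [rho(k) - sum_{j=1..k-1} phi_{k-1,j} rho(k-j)]
            / [1 - sum_{j=1..k-1} phi_{k-1,j} rho(j)],
  phi_{k,j} = phi_{k-1,j} - phi_{kk} phi_{k-1,k-j},  j = 1..k-1.
Step k = 1:
  phi_11 = rho(1) = 0.4133.
Step k = 2:
  phi_22 = [rho(2) - phi_11 rho(1)] / [1 - phi_11 rho(1)] = [-0.0854 - (0.4133)(0.4133)] / [1 - (0.4133)(0.4133)]
         = -0.25621689 / 0.82918311 = -0.309.
Therefore phi_{22} = -0.3090.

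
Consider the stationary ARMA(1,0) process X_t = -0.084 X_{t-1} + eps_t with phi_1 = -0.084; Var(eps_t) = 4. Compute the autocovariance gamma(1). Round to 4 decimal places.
\gamma(1) = -0.3384

Multiply the model equation by X_{t-k} and take expectations. With theta_0 = psi_0 = 1 and psi_j the MA(infinity) weights, this gives
  gamma(k) - sum_i phi_i gamma(k-i) = c_k,
  c_k = sigma^2 * sum_{j=k..q} theta_j psi_{j-k}   (c_k = 0 for k > q),
using gamma(-m) = gamma(m).
Pure AR (q = 0): c_0 = sigma^2 = 4, c_k = 0 for k >= 1.
Equations for k = 0 and k = 1 (AR order 1):
  gamma(0) = phi_1 gamma(1) + c_0
  gamma(1) = phi_1 gamma(0) + c_1
Substituting the second into the first: gamma(0) (1 - phi_1^2) = c_0 + phi_1 c_1, so
  gamma(0) = c_0 / (1 - phi_1^2) = 4 / (1 - (-0.084)^2) = 4 / 0.992944 = 4.028425.
  gamma(1) = phi_1 gamma(0) = (-0.084)(4.028425) = -0.338388.
Therefore gamma(1) = -0.3384 (to 4 decimal places).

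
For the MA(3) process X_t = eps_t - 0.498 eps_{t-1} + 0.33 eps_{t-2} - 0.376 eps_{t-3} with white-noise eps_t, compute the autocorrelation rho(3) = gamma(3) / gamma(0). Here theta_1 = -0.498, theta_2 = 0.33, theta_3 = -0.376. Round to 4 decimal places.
\rho(3) = -0.2510

For an MA(q) process with theta_0 = 1, the autocovariance is
  gamma(k) = sigma^2 * sum_{i=0..q-k} theta_i * theta_{i+k},
and rho(k) = gamma(k) / gamma(0). Sigma^2 cancels.
  numerator   = (1)*(-0.376) = -0.376.
  denominator = (1)^2 + (-0.498)^2 + (0.33)^2 + (-0.376)^2 = 1.49828.
  rho(3) = -0.376 / 1.49828 = -0.2510.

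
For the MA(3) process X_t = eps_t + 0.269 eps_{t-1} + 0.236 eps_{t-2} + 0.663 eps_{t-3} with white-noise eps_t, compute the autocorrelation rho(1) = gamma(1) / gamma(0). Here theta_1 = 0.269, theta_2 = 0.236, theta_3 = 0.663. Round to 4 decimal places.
\rho(1) = 0.3119

For an MA(q) process with theta_0 = 1, the autocovariance is
  gamma(k) = sigma^2 * sum_{i=0..q-k} theta_i * theta_{i+k},
and rho(k) = gamma(k) / gamma(0). Sigma^2 cancels.
  numerator   = (1)*(0.269) + (0.269)*(0.236) + (0.236)*(0.663) = 0.488952.
  denominator = (1)^2 + (0.269)^2 + (0.236)^2 + (0.663)^2 = 1.567626.
  rho(1) = 0.488952 / 1.567626 = 0.3119.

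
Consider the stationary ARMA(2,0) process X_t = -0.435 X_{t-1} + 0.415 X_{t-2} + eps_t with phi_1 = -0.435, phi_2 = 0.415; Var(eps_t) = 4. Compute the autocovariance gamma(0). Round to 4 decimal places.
\gamma(0) = 10.8086

Multiply the model equation by X_{t-k} and take expectations. With theta_0 = psi_0 = 1 and psi_j the MA(infinity) weights, this gives
  gamma(k) - sum_i phi_i gamma(k-i) = c_k,
  c_k = sigma^2 * sum_{j=k..q} theta_j psi_{j-k}   (c_k = 0 for k > q),
using gamma(-m) = gamma(m).
Pure AR (q = 0): c_0 = sigma^2 = 4, c_k = 0 for k >= 1.
Equations for k = 0, 1, 2 (AR order 2, c_2 = 0):
  (E0) gamma(0) = phi_1 gamma(1) + phi_2 gamma(2) + c_0
  (E1) gamma(1) = phi_1 gamma(0) + phi_2 gamma(1) + c_1
  (E2) gamma(2) = phi_1 gamma(1) + phi_2 gamma(0)
From (E1): gamma(1) = A gamma(0) + B with
  A = phi_1 / (1 - phi_2) = -0.435 / 0.585 = -0.74359,   B = c_1 / (1 - phi_2) = 0 / 0.585 = 0.
Insert (E2) into (E0): gamma(0) (1 - phi_2^2) = phi_1 (1 + phi_2) gamma(1) + c_0.
  phi_1 (1 + phi_2) = (-0.435)(1.415) = -0.615525,   1 - phi_2^2 = 0.827775.
Replace gamma(1) by A gamma(0) + B and collect gamma(0):
  gamma(0) [0.827775 - (-0.615525)(-0.74359)] = c_0 = 4
  gamma(0) * 0.370077 = 4
  gamma(0) = 4 / 0.370077 = 10.808564.
Therefore gamma(0) = 10.8086 (to 4 decimal places).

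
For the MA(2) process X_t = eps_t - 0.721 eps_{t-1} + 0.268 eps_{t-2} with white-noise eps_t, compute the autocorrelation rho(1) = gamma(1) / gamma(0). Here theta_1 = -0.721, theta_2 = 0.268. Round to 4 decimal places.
\rho(1) = -0.5744

For an MA(q) process with theta_0 = 1, the autocovariance is
  gamma(k) = sigma^2 * sum_{i=0..q-k} theta_i * theta_{i+k},
and rho(k) = gamma(k) / gamma(0). Sigma^2 cancels.
  numerator   = (1)*(-0.721) + (-0.721)*(0.268) = -0.914228.
  denominator = (1)^2 + (-0.721)^2 + (0.268)^2 = 1.591665.
  rho(1) = -0.914228 / 1.591665 = -0.5744.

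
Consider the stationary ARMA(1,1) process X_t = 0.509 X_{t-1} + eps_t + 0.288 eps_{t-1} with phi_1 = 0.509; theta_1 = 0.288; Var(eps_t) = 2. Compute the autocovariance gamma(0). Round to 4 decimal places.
\gamma(0) = 3.7147

Multiply the model equation by X_{t-k} and take expectations. With theta_0 = psi_0 = 1 and psi_j the MA(infinity) weights, this gives
  gamma(k) - sum_i phi_i gamma(k-i) = c_k,
  c_k = sigma^2 * sum_{j=k..q} theta_j psi_{j-k}   (c_k = 0 for k > q),
using gamma(-m) = gamma(m).
psi-weights needed (psi_j = theta_j + sum_i phi_i psi_{j-i}):
  psi_1 = theta_1 + phi_1 = 0.288 + (0.509) = 0.797
Right-hand sides:
  c_0 = sigma^2 (1 + theta_1 psi_1) = 2 * (1 + (0.288)(0.797)) = 2 * 1.229536 = 2.459072
  c_1 = sigma^2 theta_1 = 2 * (0.288) = 0.576
  c_2 = 0
Equations for k = 0 and k = 1 (AR order 1):
  gamma(0) = phi_1 gamma(1) + c_0
  gamma(1) = phi_1 gamma(0) + c_1
Substituting the second into the first: gamma(0) (1 - phi_1^2) = c_0 + phi_1 c_1, so
  gamma(0) = (c_0 + phi_1 c_1) / (1 - phi_1^2) = (2.459072 + (0.509)(0.576)) / (1 - (0.509)^2) = 2.752256 / 0.740919 = 3.714652.
Therefore gamma(0) = 3.7147 (to 4 decimal places).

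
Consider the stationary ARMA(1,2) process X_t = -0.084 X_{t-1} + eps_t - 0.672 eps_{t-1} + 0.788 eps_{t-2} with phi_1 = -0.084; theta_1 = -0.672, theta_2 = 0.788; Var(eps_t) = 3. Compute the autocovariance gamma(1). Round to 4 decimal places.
\gamma(1) = -4.3832

Multiply the model equation by X_{t-k} and take expectations. With theta_0 = psi_0 = 1 and psi_j the MA(infinity) weights, this gives
  gamma(k) - sum_i phi_i gamma(k-i) = c_k,
  c_k = sigma^2 * sum_{j=k..q} theta_j psi_{j-k}   (c_k = 0 for k > q),
using gamma(-m) = gamma(m).
psi-weights needed (psi_j = theta_j + sum_i phi_i psi_{j-i}):
  psi_1 = theta_1 + phi_1 = -0.672 + (-0.084) = -0.756
  psi_2 = theta_2 + phi_1 psi_1 = 0.788 + (-0.084)(-0.756) = 0.851504
Right-hand sides:
  c_0 = sigma^2 (1 + theta_1 psi_1 + theta_2 psi_2) = 3 * (1 + (-0.672)(-0.756) + (0.788)(0.851504)) = 3 * 2.179017 = 6.537051
  c_1 = sigma^2 (theta_1 + theta_2 psi_1) = 3 * (-0.672 + (0.788)(-0.756)) = -3.803184
  c_2 = sigma^2 theta_2 = 3 * (0.788) = 2.364
Equations for k = 0 and k = 1 (AR order 1):
  gamma(0) = phi_1 gamma(1) + c_0
  gamma(1) = phi_1 gamma(0) + c_1
Substituting the second into the first: gamma(0) (1 - phi_1^2) = c_0 + phi_1 c_1, so
  gamma(0) = (c_0 + phi_1 c_1) / (1 - phi_1^2) = (6.537051 + (-0.084)(-3.803184)) / (1 - (-0.084)^2) = 6.856519 / 0.992944 = 6.905242.
  gamma(1) = phi_1 gamma(0) + c_1 = (-0.084)(6.905242) + (-3.803184) = -4.383224.
Therefore gamma(1) = -4.3832 (to 4 decimal places).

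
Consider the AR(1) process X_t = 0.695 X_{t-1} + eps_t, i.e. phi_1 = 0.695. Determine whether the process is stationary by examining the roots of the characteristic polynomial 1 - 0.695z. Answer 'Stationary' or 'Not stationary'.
\text{Stationary}

The AR(p) characteristic polynomial is P(z) = 1 - 0.695z.
Stationarity requires all roots to lie outside the unit circle, i.e. |z| > 1 for every root.
This is linear in z: 1 + (-0.695) z = 0  =>  z = -1/(-0.695) = 1.438849,  |z| = 1.438849.
Moduli of all roots: 1.4388.
All moduli strictly greater than 1? Yes.
Verdict: Stationary.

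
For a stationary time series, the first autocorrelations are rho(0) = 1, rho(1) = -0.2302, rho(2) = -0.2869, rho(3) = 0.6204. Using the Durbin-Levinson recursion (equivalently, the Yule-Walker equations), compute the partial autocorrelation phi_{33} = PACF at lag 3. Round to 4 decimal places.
\phi_{33} = 0.5431

The PACF at lag k is phi_{kk}, the last component of the solution
to the Yule-Walker system G_k phi = r_k where
  (G_k)_{ij} = rho(|i - j|), (r_k)_i = rho(i), i,j = 1..k.
Equivalently, Durbin-Levinson gives phi_{kk} iteratively:
  phi_{11} = rho(1)
  phi_{kk} = [rho(k) - sum_{j=1..k-1} phi_{k-1,j} rho(k-j)]
            / [1 - sum_{j=1..k-1} phi_{k-1,j} rho(j)],
  phi_{k,j} = phi_{k-1,j} - phi_{kk} phi_{k-1,k-j},  j = 1..k-1.
Step k = 1:
  phi_11 = rho(1) = -0.2302.
Step k = 2:
  phi_22 = [rho(2) - phi_11 rho(1)] / [1 - phi_11 rho(1)] = [-0.2869 - (-0.2302)(-0.2302)] / [1 - (-0.2302)(-0.2302)]
         = -0.33989204 / 0.94700796 = -0.358911.
  Update: phi_21 = phi_11 - phi_22 phi_11 = -0.2302 - (-0.358911)(-0.2302) = -0.312821.
Step k = 3:
  phi_33 = [rho(3) - phi_21 rho(2) - phi_22 rho(1)] / [1 - phi_21 rho(1) - phi_22 rho(2)]
    numerator   = 0.6204 - (-0.312821)(-0.2869) - (-0.358911)(-0.2302) = 0.44803011
    denominator = 1 - (-0.312821)(-0.2302) - (-0.358911)(-0.2869) = 0.8250168
  phi_33 = 0.44803011 / 0.8250168 = 0.5431.
Therefore phi_{33} = 0.5431.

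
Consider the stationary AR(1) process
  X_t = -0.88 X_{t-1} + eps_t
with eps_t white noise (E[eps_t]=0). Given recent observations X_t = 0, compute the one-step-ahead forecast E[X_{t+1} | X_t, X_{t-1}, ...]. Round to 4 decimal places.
E[X_{t+1} \mid \mathcal F_t] = 0.0000

For an AR(p) model X_t = c + sum_i phi_i X_{t-i} + eps_t, the
one-step-ahead conditional mean is
  E[X_{t+1} | X_t, ...] = c + sum_i phi_i X_{t+1-i}.
Substitute known values:
  E[X_{t+1} | ...] = (-0.88) * (0)
                   = 0.0000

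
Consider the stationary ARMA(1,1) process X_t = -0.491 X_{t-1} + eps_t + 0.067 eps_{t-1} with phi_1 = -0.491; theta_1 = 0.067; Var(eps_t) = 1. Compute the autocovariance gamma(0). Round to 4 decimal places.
\gamma(0) = 1.2369

Multiply the model equation by X_{t-k} and take expectations. With theta_0 = psi_0 = 1 and psi_j the MA(infinity) weights, this gives
  gamma(k) - sum_i phi_i gamma(k-i) = c_k,
  c_k = sigma^2 * sum_{j=k..q} theta_j psi_{j-k}   (c_k = 0 for k > q),
using gamma(-m) = gamma(m).
psi-weights needed (psi_j = theta_j + sum_i phi_i psi_{j-i}):
  psi_1 = theta_1 + phi_1 = 0.067 + (-0.491) = -0.424
Right-hand sides:
  c_0 = sigma^2 (1 + theta_1 psi_1) = 1 * (1 + (0.067)(-0.424)) = 1 * 0.971592 = 0.971592
  c_1 = sigma^2 theta_1 = 1 * (0.067) = 0.067
  c_2 = 0
Equations for k = 0 and k = 1 (AR order 1):
  gamma(0) = phi_1 gamma(1) + c_0
  gamma(1) = phi_1 gamma(0) + c_1
Substituting the second into the first: gamma(0) (1 - phi_1^2) = c_0 + phi_1 c_1, so
  gamma(0) = (c_0 + phi_1 c_1) / (1 - phi_1^2) = (0.971592 + (-0.491)(0.067)) / (1 - (-0.491)^2) = 0.938695 / 0.758919 = 1.236884.
Therefore gamma(0) = 1.2369 (to 4 decimal places).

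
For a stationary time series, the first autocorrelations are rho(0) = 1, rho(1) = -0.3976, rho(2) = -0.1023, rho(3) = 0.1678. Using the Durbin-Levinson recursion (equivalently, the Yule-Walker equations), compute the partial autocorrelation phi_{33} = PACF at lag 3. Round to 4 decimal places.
\phi_{33} = -0.0111

The PACF at lag k is phi_{kk}, the last component of the solution
to the Yule-Walker system G_k phi = r_k where
  (G_k)_{ij} = rho(|i - j|), (r_k)_i = rho(i), i,j = 1..k.
Equivalently, Durbin-Levinson gives phi_{kk} iteratively:
  phi_{11} = rho(1)
  phi_{kk} = [rho(k) - sum_{j=1..k-1} phi_{k-1,j} rho(k-j)]
            / [1 - sum_{j=1..k-1} phi_{k-1,j} rho(j)],
  phi_{k,j} = phi_{k-1,j} - phi_{kk} phi_{k-1,k-j},  j = 1..k-1.
Step k = 1:
  phi_11 = rho(1) = -0.3976.
Step k = 2:
  phi_22 = [rho(2) - phi_11 rho(1)] / [1 - phi_11 rho(1)] = [-0.1023 - (-0.3976)(-0.3976)] / [1 - (-0.3976)(-0.3976)]
         = -0.26038576 / 0.84191424 = -0.309278.
  Update: phi_21 = phi_11 - phi_22 phi_11 = -0.3976 - (-0.309278)(-0.3976) = -0.520569.
Step k = 3:
  phi_33 = [rho(3) - phi_21 rho(2) - phi_22 rho(1)] / [1 - phi_21 rho(1) - phi_22 rho(2)]
    numerator   = 0.1678 - (-0.520569)(-0.1023) - (-0.309278)(-0.3976) = -0.00842324
    denominator = 1 - (-0.520569)(-0.3976) - (-0.309278)(-0.1023) = 0.76138259
  phi_33 = -0.00842324 / 0.76138259 = -0.0111.
Therefore phi_{33} = -0.0111.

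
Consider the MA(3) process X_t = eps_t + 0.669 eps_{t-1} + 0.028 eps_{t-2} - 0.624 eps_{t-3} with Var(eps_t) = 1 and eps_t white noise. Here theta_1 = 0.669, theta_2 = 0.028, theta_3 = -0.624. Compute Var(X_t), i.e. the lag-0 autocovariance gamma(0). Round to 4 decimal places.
\gamma(0) = 1.8377

For an MA(q) process X_t = eps_t + sum_i theta_i eps_{t-i} with
Var(eps_t) = sigma^2, the variance is
  gamma(0) = sigma^2 * (1 + sum_i theta_i^2).
  sum_i theta_i^2 = (0.669)^2 + (0.028)^2 + (-0.624)^2 = 0.447561 + 0.000784 + 0.389376 = 0.837721.
  gamma(0) = 1 * (1 + 0.837721) = 1 * 1.837721 = 1.837721, which rounds to 1.8377.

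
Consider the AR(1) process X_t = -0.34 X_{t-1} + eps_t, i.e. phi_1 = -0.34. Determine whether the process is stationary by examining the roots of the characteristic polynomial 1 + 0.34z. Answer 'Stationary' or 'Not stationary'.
\text{Stationary}

The AR(p) characteristic polynomial is P(z) = 1 + 0.34z.
Stationarity requires all roots to lie outside the unit circle, i.e. |z| > 1 for every root.
This is linear in z: 1 + (0.34) z = 0  =>  z = -1/(0.34) = -2.941176,  |z| = 2.941176.
Moduli of all roots: 2.9412.
All moduli strictly greater than 1? Yes.
Verdict: Stationary.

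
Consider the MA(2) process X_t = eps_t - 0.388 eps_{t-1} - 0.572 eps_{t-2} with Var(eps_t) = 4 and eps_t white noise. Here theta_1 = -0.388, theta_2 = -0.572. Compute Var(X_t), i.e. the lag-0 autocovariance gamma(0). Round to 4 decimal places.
\gamma(0) = 5.9109

For an MA(q) process X_t = eps_t + sum_i theta_i eps_{t-i} with
Var(eps_t) = sigma^2, the variance is
  gamma(0) = sigma^2 * (1 + sum_i theta_i^2).
  sum_i theta_i^2 = (-0.388)^2 + (-0.572)^2 = 0.150544 + 0.327184 = 0.477728.
  gamma(0) = 4 * (1 + 0.477728) = 4 * 1.477728 = 5.910912, which rounds to 5.9109.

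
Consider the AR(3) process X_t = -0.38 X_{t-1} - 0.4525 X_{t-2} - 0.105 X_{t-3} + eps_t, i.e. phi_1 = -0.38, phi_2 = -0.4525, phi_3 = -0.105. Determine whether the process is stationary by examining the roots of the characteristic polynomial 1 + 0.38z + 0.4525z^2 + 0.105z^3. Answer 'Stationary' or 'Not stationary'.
\text{Stationary}

The AR(p) characteristic polynomial is P(z) = 1 + 0.38z + 0.4525z^2 + 0.105z^3.
Stationarity requires all roots to lie outside the unit circle, i.e. |z| > 1 for every root.
Degree 3: look for a simple real root z0 first, then factor out (1 - z/z0) and solve the remaining quadratic.
Testing z0 = -4: P(-4) = 1 + (0.38)(-4) + (0.4525)(-4)^2 + (0.105)(-4)^3
  = 1 + (-1.52) + (7.24) + (-6.72) = 0.  So z_0 = -4 is a root, |z_0| = 4.
Divide out the factor (1 + 0.25 z) = (1 - z/z0) (since 1/z0 = -0.25):
  P(z) = (1 + 0.25 z)(1 + (0.13) z + (0.42) z^2)
  [check: z-coef 0.13 - (-0.25) = 0.38; z^2-coef 0.42 - (-0.25)(0.13) = 0.4525; z^3-coef -(-0.25)(0.42) = 0.105.]
Remaining roots from the quadratic factor 1 + (0.13) z + (0.42) z^2:
  Set 1 + (0.13) z + (0.42) z^2 = 0, i.e. a z^2 + b z + c = 0 with a = 0.42, b = 0.13, c = 1.
  Discriminant D = b^2 - 4ac = (0.13)^2 - 4*(0.42)*1 = 0.0169 - (1.68) = -1.6631.
  D < 0, so the roots are the complex-conjugate pair z = (-b +/- i sqrt(-D)) / (2a) = -0.1548 +/- 1.5353i.
  For a conjugate pair |z|^2 = z * conj(z) = (product of roots) = c/a = 1/(0.42) = 2.380952, so |z| = sqrt(2.380952) = 1.543 for both roots.
Moduli of all roots: 4.0000, 1.5430, 1.5430.
All moduli strictly greater than 1? Yes.
Verdict: Stationary.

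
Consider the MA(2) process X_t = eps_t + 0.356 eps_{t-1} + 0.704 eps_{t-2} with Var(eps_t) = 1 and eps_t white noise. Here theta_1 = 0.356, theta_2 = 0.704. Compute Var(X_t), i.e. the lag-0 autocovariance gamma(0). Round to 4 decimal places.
\gamma(0) = 1.6224

For an MA(q) process X_t = eps_t + sum_i theta_i eps_{t-i} with
Var(eps_t) = sigma^2, the variance is
  gamma(0) = sigma^2 * (1 + sum_i theta_i^2).
  sum_i theta_i^2 = (0.356)^2 + (0.704)^2 = 0.126736 + 0.495616 = 0.622352.
  gamma(0) = 1 * (1 + 0.622352) = 1 * 1.622352 = 1.622352, which rounds to 1.6224.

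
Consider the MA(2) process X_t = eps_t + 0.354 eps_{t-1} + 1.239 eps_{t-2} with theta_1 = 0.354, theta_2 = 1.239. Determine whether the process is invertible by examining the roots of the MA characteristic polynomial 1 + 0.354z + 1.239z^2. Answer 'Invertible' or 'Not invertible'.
\text{Not invertible}

The MA(q) characteristic polynomial is P(z) = 1 + 0.354z + 1.239z^2.
Invertibility requires all roots to lie outside the unit circle, i.e. |z| > 1 for every root.
Set 1 + (0.354) z + (1.239) z^2 = 0, i.e. a z^2 + b z + c = 0 with a = 1.239, b = 0.354, c = 1.
Discriminant D = b^2 - 4ac = (0.354)^2 - 4*(1.239)*1 = 0.125316 - (4.956) = -4.830684.
D < 0, so the roots are the complex-conjugate pair z = (-b +/- i sqrt(-D)) / (2a) = -0.1429 +/- 0.887i.
For a conjugate pair |z|^2 = z * conj(z) = (product of roots) = c/a = 1/(1.239) = 0.807103, so |z| = sqrt(0.807103) = 0.8984 for both roots.
Moduli of all roots: 0.8984, 0.8984.
All moduli strictly greater than 1? No.
Verdict: Not invertible.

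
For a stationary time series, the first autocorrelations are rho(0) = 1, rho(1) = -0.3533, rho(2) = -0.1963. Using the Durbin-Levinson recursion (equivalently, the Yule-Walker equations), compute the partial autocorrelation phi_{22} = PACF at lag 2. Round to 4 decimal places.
\phi_{22} = -0.3669

The PACF at lag k is phi_{kk}, the last component of the solution
to the Yule-Walker system G_k phi = r_k where
  (G_k)_{ij} = rho(|i - j|), (r_k)_i = rho(i), i,j = 1..k.
Equivalently, Durbin-Levinson gives phi_{kk} iteratively:
  phi_{11} = rho(1)
  phi_{kk} = [rho(k) - sum_{j=1..k-1} phi_{k-1,j} rho(k-j)]
            / [1 - sum_{j=1..k-1} phi_{k-1,j} rho(j)],
  phi_{k,j} = phi_{k-1,j} - phi_{kk} phi_{k-1,k-j},  j = 1..k-1.
Step k = 1:
  phi_11 = rho(1) = -0.3533.
Step k = 2:
  phi_22 = [rho(2) - phi_11 rho(1)] / [1 - phi_11 rho(1)] = [-0.1963 - (-0.3533)(-0.3533)] / [1 - (-0.3533)(-0.3533)]
         = -0.32112089 / 0.87517911 = -0.3669.
Therefore phi_{22} = -0.3669.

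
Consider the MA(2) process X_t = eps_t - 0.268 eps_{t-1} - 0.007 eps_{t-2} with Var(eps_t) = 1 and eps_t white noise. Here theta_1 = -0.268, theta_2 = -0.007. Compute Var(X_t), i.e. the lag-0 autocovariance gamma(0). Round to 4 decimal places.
\gamma(0) = 1.0719

For an MA(q) process X_t = eps_t + sum_i theta_i eps_{t-i} with
Var(eps_t) = sigma^2, the variance is
  gamma(0) = sigma^2 * (1 + sum_i theta_i^2).
  sum_i theta_i^2 = (-0.268)^2 + (-0.007)^2 = 0.071824 + 0.000049 = 0.071873.
  gamma(0) = 1 * (1 + 0.071873) = 1 * 1.071873 = 1.071873, which rounds to 1.0719.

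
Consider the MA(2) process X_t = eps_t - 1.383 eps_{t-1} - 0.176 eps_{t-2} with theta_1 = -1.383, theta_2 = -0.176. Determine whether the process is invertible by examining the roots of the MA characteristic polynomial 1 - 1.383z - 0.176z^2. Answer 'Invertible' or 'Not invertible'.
\text{Not invertible}

The MA(q) characteristic polynomial is P(z) = 1 - 1.383z - 0.176z^2.
Invertibility requires all roots to lie outside the unit circle, i.e. |z| > 1 for every root.
Set 1 + (-1.383) z + (-0.176) z^2 = 0, i.e. a z^2 + b z + c = 0 with a = -0.176, b = -1.383, c = 1.
Discriminant D = b^2 - 4ac = (-1.383)^2 - 4*(-0.176)*1 = 1.912689 - (-0.704) = 2.616689.
D >= 0, so the roots are real: z = (-b +/- sqrt(D)) / (2a) = (1.383 +/- 1.617618) / (-0.352).
  z_1 = (1.383 + 1.617618) / (-0.352) = -8.5245,   |z_1| = 8.5245.
  z_2 = (1.383 - 1.617618) / (-0.352) = 0.6665,   |z_2| = 0.6665.
Moduli of all roots: 8.5245, 0.6665.
All moduli strictly greater than 1? No.
Verdict: Not invertible.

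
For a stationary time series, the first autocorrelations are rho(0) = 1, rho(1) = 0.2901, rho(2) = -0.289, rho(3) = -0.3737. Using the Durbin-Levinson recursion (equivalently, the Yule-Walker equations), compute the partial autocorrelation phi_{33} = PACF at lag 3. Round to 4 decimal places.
\phi_{33} = -0.1800

The PACF at lag k is phi_{kk}, the last component of the solution
to the Yule-Walker system G_k phi = r_k where
  (G_k)_{ij} = rho(|i - j|), (r_k)_i = rho(i), i,j = 1..k.
Equivalently, Durbin-Levinson gives phi_{kk} iteratively:
  phi_{11} = rho(1)
  phi_{kk} = [rho(k) - sum_{j=1..k-1} phi_{k-1,j} rho(k-j)]
            / [1 - sum_{j=1..k-1} phi_{k-1,j} rho(j)],
  phi_{k,j} = phi_{k-1,j} - phi_{kk} phi_{k-1,k-j},  j = 1..k-1.
Step k = 1:
  phi_11 = rho(1) = 0.2901.
Step k = 2:
  phi_22 = [rho(2) - phi_11 rho(1)] / [1 - phi_11 rho(1)] = [-0.289 - (0.2901)(0.2901)] / [1 - (0.2901)(0.2901)]
         = -0.37315801 / 0.91584199 = -0.407448.
  Update: phi_21 = phi_11 - phi_22 phi_11 = 0.2901 - (-0.407448)(0.2901) = 0.408301.
Step k = 3:
  phi_33 = [rho(3) - phi_21 rho(2) - phi_22 rho(1)] / [1 - phi_21 rho(1) - phi_22 rho(2)]
    numerator   = -0.3737 - (0.408301)(-0.289) - (-0.407448)(0.2901) = -0.13750043
    denominator = 1 - (0.408301)(0.2901) - (-0.407448)(-0.289) = 0.7637995
  phi_33 = -0.13750043 / 0.7637995 = -0.18.
Therefore phi_{33} = -0.1800.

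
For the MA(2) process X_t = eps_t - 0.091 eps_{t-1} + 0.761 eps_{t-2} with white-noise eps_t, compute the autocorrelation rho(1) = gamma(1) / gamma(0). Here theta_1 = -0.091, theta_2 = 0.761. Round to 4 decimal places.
\rho(1) = -0.1010

For an MA(q) process with theta_0 = 1, the autocovariance is
  gamma(k) = sigma^2 * sum_{i=0..q-k} theta_i * theta_{i+k},
and rho(k) = gamma(k) / gamma(0). Sigma^2 cancels.
  numerator   = (1)*(-0.091) + (-0.091)*(0.761) = -0.160251.
  denominator = (1)^2 + (-0.091)^2 + (0.761)^2 = 1.587402.
  rho(1) = -0.160251 / 1.587402 = -0.1010.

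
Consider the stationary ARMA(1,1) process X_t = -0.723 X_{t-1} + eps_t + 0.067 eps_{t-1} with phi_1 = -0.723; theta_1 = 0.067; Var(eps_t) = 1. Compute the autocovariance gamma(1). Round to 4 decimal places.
\gamma(1) = -1.3079

Multiply the model equation by X_{t-k} and take expectations. With theta_0 = psi_0 = 1 and psi_j the MA(infinity) weights, this gives
  gamma(k) - sum_i phi_i gamma(k-i) = c_k,
  c_k = sigma^2 * sum_{j=k..q} theta_j psi_{j-k}   (c_k = 0 for k > q),
using gamma(-m) = gamma(m).
psi-weights needed (psi_j = theta_j + sum_i phi_i psi_{j-i}):
  psi_1 = theta_1 + phi_1 = 0.067 + (-0.723) = -0.656
Right-hand sides:
  c_0 = sigma^2 (1 + theta_1 psi_1) = 1 * (1 + (0.067)(-0.656)) = 1 * 0.956048 = 0.956048
  c_1 = sigma^2 theta_1 = 1 * (0.067) = 0.067
  c_2 = 0
Equations for k = 0 and k = 1 (AR order 1):
  gamma(0) = phi_1 gamma(1) + c_0
  gamma(1) = phi_1 gamma(0) + c_1
Substituting the second into the first: gamma(0) (1 - phi_1^2) = c_0 + phi_1 c_1, so
  gamma(0) = (c_0 + phi_1 c_1) / (1 - phi_1^2) = (0.956048 + (-0.723)(0.067)) / (1 - (-0.723)^2) = 0.907607 / 0.477271 = 1.90166.
  gamma(1) = phi_1 gamma(0) + c_1 = (-0.723)(1.90166) + (0.067) = -1.3079.
Therefore gamma(1) = -1.3079 (to 4 decimal places).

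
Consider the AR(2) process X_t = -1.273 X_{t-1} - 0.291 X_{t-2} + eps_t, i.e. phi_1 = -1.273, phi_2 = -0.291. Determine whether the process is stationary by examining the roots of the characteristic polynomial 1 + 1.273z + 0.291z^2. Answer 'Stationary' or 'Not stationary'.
\text{Stationary}

The AR(p) characteristic polynomial is P(z) = 1 + 1.273z + 0.291z^2.
Stationarity requires all roots to lie outside the unit circle, i.e. |z| > 1 for every root.
Set 1 + (1.273) z + (0.291) z^2 = 0, i.e. a z^2 + b z + c = 0 with a = 0.291, b = 1.273, c = 1.
Discriminant D = b^2 - 4ac = (1.273)^2 - 4*(0.291)*1 = 1.620529 - (1.164) = 0.456529.
D >= 0, so the roots are real: z = (-b +/- sqrt(D)) / (2a) = (-1.273 +/- 0.675669) / (0.582).
  z_1 = (-1.273 + 0.675669) / (0.582) = -1.0263,   |z_1| = 1.0263.
  z_2 = (-1.273 - 0.675669) / (0.582) = -3.3482,   |z_2| = 3.3482.
Moduli of all roots: 1.0263, 3.3482.
All moduli strictly greater than 1? Yes.
Verdict: Stationary.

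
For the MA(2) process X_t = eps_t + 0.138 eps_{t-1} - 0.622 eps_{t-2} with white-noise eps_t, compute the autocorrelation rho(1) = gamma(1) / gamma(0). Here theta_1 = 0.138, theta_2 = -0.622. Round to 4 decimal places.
\rho(1) = 0.0371

For an MA(q) process with theta_0 = 1, the autocovariance is
  gamma(k) = sigma^2 * sum_{i=0..q-k} theta_i * theta_{i+k},
and rho(k) = gamma(k) / gamma(0). Sigma^2 cancels.
  numerator   = (1)*(0.138) + (0.138)*(-0.622) = 0.052164.
  denominator = (1)^2 + (0.138)^2 + (-0.622)^2 = 1.405928.
  rho(1) = 0.052164 / 1.405928 = 0.0371.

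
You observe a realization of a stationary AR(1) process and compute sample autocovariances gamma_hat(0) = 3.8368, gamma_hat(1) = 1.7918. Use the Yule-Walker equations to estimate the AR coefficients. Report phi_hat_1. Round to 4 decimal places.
\hat\phi_{1} = 0.4670

The Yule-Walker equations for an AR(p) process read, in matrix form,
  Gamma_p phi = r_p,   with   (Gamma_p)_{ij} = gamma(|i - j|),
                       (r_p)_i = gamma(i),   i,j = 1..p.
Substitute the sample gammas (Toeplitz matrix and right-hand side of size 1):
  Gamma_p = [[3.8368]]
  r_p     = [1.7918]
With p = 1 this is the single equation gamma(0) phi_1 = gamma(1):
  phi_hat_1 = gamma(1) / gamma(0) = 1.7918 / 3.8368 = 0.4670.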